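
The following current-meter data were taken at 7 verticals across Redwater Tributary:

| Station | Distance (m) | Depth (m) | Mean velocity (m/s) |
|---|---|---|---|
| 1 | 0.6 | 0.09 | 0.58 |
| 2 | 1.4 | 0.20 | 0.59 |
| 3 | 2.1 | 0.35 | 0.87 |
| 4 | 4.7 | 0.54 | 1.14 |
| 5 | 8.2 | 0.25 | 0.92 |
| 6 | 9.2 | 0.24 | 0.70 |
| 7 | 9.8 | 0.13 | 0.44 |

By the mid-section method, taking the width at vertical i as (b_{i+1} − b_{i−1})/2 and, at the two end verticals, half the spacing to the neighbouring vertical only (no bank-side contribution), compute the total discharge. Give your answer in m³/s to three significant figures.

w_1 = (1.4 − 0.6)/2 = 0.4 m; q_1 = 0.58 × 0.09 × 0.4 = 0.02088 m³/s
w_2 = (2.1 − 0.6)/2 = 0.75 m; q_2 = 0.59 × 0.20 × 0.75 = 0.08850 m³/s
w_3 = (4.7 − 1.4)/2 = 1.65 m; q_3 = 0.87 × 0.35 × 1.65 = 0.5024 m³/s
w_4 = (8.2 − 2.1)/2 = 3.05 m; q_4 = 1.14 × 0.54 × 3.05 = 1.878 m³/s
w_5 = (9.2 − 4.7)/2 = 2.25 m; q_5 = 0.92 × 0.25 × 2.25 = 0.5175 m³/s
w_6 = (9.8 − 8.2)/2 = 0.8 m; q_6 = 0.70 × 0.24 × 0.8 = 0.1344 m³/s
w_7 = (9.8 − 9.2)/2 = 0.3 m; q_7 = 0.44 × 0.13 × 0.3 = 0.01716 m³/s
Q = Σ qᵢ = 3.158 m³/s

3.16 m³/s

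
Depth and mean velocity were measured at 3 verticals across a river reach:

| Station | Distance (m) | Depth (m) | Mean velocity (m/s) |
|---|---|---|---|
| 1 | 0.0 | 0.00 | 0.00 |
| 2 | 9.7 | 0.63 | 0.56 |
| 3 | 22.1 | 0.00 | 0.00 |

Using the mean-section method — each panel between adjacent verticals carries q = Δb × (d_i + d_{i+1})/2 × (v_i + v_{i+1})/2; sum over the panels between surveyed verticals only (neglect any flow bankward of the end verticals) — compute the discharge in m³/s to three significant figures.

1.95 m³/s

Panel 1-2: Δb = 9.7 m, d̄ = (0.00+0.63)/2 = 0.315, v̄ = (0.00+0.56)/2 = 0.28 → q = 9.7×0.315×0.28 = 0.8555 m³/s
Panel 2-3: Δb = 12.4 m, d̄ = (0.63+0.00)/2 = 0.315, v̄ = (0.56+0.00)/2 = 0.28 → q = 12.4×0.315×0.28 = 1.094 m³/s
Q = Σ q = 1.949 m³/s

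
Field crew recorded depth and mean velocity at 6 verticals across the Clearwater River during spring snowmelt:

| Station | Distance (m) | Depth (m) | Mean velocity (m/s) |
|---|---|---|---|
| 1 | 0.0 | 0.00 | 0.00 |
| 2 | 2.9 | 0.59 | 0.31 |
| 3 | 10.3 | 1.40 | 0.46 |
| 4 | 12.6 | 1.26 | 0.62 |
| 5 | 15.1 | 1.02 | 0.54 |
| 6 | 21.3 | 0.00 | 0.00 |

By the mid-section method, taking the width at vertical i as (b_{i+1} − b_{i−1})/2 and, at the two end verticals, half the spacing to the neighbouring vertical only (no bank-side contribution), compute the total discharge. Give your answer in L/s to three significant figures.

w_2 = (10.3 − 0.0)/2 = 5.15 m; q_2 = 0.31 × 0.59 × 5.15 = 0.9419 m³/s
w_3 = (12.6 − 2.9)/2 = 4.85 m; q_3 = 0.46 × 1.40 × 4.85 = 3.123 m³/s
w_4 = (15.1 − 10.3)/2 = 2.4 m; q_4 = 0.62 × 1.26 × 2.4 = 1.875 m³/s
w_5 = (21.3 − 12.6)/2 = 4.35 m; q_5 = 0.54 × 1.02 × 4.35 = 2.396 m³/s
Stations 1, 6 contribute zero (depth or velocity is 0).
Q = Σ qᵢ = 8.336 m³/s
= 8.336 × 1000 = 8336 L/s

8340 L/s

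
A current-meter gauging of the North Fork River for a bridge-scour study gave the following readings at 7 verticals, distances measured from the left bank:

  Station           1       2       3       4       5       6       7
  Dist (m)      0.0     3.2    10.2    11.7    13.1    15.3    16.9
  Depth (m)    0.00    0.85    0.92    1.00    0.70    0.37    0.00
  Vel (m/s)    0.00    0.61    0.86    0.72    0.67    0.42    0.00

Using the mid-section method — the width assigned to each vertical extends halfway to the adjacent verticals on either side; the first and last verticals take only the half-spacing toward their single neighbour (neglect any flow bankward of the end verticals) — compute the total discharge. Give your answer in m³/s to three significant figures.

8.19 m³/s

w_2 = (10.2 − 0.0)/2 = 5.1 m; q_2 = 0.61 × 0.85 × 5.1 = 2.644 m³/s
w_3 = (11.7 − 3.2)/2 = 4.25 m; q_3 = 0.86 × 0.92 × 4.25 = 3.363 m³/s
w_4 = (13.1 − 10.2)/2 = 1.45 m; q_4 = 0.72 × 1.00 × 1.45 = 1.044 m³/s
w_5 = (15.3 − 11.7)/2 = 1.8 m; q_5 = 0.67 × 0.70 × 1.8 = 0.8442 m³/s
w_6 = (16.9 − 13.1)/2 = 1.9 m; q_6 = 0.42 × 0.37 × 1.9 = 0.2953 m³/s
Stations 1, 7 contribute zero (depth or velocity is 0).
Q = Σ qᵢ = 8.190 m³/s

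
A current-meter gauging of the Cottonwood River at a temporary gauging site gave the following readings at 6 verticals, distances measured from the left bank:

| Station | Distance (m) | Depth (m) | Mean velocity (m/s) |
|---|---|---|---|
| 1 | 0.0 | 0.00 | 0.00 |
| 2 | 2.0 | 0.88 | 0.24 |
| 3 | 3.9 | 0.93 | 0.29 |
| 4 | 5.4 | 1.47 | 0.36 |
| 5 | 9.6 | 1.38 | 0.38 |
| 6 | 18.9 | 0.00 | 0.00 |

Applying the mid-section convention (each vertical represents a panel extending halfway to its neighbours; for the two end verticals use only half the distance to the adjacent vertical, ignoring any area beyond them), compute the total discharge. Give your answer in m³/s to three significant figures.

5.92 m³/s

w_2 = (3.9 − 0.0)/2 = 1.95 m; q_2 = 0.24 × 0.88 × 1.95 = 0.4118 m³/s
w_3 = (5.4 − 2.0)/2 = 1.7 m; q_3 = 0.29 × 0.93 × 1.7 = 0.4585 m³/s
w_4 = (9.6 − 3.9)/2 = 2.85 m; q_4 = 0.36 × 1.47 × 2.85 = 1.508 m³/s
w_5 = (18.9 − 5.4)/2 = 6.75 m; q_5 = 0.38 × 1.38 × 6.75 = 3.540 m³/s
Stations 1, 6 contribute zero (depth or velocity is 0).
Q = Σ qᵢ = 5.918 m³/s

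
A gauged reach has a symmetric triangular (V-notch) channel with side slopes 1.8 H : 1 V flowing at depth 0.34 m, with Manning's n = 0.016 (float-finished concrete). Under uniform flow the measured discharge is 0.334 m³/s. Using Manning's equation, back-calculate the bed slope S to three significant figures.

A = z·y² = 1.8×0.34² = 0.2081 m²
P = 2y√(1+z²) = 2×0.34×√(1+1.8²) = 1.400 m
R = A/P = 0.2081/1.400 = 0.1486 m
S = (Q·n / (1·A·R^(2/3)))² = (0.334×0.016 / (1×0.2081×0.2806))² = 0.008380

0.00838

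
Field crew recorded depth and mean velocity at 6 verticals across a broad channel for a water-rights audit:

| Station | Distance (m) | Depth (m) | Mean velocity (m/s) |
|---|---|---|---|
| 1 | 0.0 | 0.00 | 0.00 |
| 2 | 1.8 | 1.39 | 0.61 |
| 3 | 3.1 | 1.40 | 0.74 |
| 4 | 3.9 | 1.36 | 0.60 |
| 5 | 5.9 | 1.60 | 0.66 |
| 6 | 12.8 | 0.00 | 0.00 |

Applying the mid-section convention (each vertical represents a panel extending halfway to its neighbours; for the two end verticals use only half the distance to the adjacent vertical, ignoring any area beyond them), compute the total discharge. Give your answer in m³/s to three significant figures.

w_2 = (3.1 − 0.0)/2 = 1.55 m; q_2 = 0.61 × 1.39 × 1.55 = 1.314 m³/s
w_3 = (3.9 − 1.8)/2 = 1.05 m; q_3 = 0.74 × 1.40 × 1.05 = 1.088 m³/s
w_4 = (5.9 − 3.1)/2 = 1.4 m; q_4 = 0.60 × 1.36 × 1.4 = 1.142 m³/s
w_5 = (12.8 − 3.9)/2 = 4.45 m; q_5 = 0.66 × 1.60 × 4.45 = 4.699 m³/s
Stations 1, 6 contribute zero (depth or velocity is 0).
Q = Σ qᵢ = 8.244 m³/s

8.24 m³/s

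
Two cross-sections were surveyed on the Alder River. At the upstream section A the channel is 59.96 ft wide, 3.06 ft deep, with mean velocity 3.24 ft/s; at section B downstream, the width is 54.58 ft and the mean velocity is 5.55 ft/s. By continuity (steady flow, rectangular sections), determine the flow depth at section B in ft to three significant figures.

1.96 ft

Q = A₁V₁ = (59.96×3.06) × 3.24 = 594.5 ft³/s
d₂ = Q/(b₂ V₂) = 594.5/(54.58×5.55) = 1.962 ft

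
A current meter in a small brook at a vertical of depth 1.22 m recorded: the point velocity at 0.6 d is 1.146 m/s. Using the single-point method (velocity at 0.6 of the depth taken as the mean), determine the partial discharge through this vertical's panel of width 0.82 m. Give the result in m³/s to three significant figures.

v̄ = v₀.₆ = 1.146 m/s
q = v̄ × d × w = 1.146 × 1.22 × 0.82 = 1.146 m³/s

1.15 m³/s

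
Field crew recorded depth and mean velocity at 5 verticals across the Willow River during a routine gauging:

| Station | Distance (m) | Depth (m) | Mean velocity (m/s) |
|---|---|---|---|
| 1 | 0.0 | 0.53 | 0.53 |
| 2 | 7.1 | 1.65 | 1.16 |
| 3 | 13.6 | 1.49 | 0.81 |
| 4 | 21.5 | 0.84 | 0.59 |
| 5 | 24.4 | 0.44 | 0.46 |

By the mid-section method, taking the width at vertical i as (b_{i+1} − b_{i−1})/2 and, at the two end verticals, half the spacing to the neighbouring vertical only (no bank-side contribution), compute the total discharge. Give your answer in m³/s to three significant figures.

25.7 m³/s

w_1 = (7.1 − 0.0)/2 = 3.55 m; q_1 = 0.53 × 0.53 × 3.55 = 0.9972 m³/s
w_2 = (13.6 − 0.0)/2 = 6.8 m; q_2 = 1.16 × 1.65 × 6.8 = 13.02 m³/s
w_3 = (21.5 − 7.1)/2 = 7.2 m; q_3 = 0.81 × 1.49 × 7.2 = 8.690 m³/s
w_4 = (24.4 − 13.6)/2 = 5.4 m; q_4 = 0.59 × 0.84 × 5.4 = 2.676 m³/s
w_5 = (24.4 − 21.5)/2 = 1.45 m; q_5 = 0.46 × 0.44 × 1.45 = 0.2935 m³/s
Q = Σ qᵢ = 25.67 m³/s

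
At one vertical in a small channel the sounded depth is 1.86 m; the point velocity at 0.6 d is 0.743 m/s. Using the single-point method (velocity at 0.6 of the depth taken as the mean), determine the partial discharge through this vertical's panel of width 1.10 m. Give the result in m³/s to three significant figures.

1.52 m³/s

v̄ = v₀.₆ = 0.743 m/s
q = v̄ × d × w = 0.7430 × 1.86 × 1.10 = 1.520 m³/s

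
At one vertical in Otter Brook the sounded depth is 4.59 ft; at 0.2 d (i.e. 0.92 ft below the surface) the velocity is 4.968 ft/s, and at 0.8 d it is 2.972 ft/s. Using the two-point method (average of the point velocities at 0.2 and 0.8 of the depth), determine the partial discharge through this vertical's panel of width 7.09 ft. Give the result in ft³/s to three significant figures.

129 ft³/s

v̄ = (4.968 + 2.972) / 2 = 3.970 ft/s
q = v̄ × d × w = 3.970 × 4.59 × 7.09 = 129.2 ft³/s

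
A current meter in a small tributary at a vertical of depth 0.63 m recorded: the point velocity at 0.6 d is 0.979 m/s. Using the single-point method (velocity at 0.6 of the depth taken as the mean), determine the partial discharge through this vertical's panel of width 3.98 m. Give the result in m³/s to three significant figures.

2.45 m³/s

v̄ = v₀.₆ = 0.979 m/s
q = v̄ × d × w = 0.9790 × 0.63 × 3.98 = 2.455 m³/s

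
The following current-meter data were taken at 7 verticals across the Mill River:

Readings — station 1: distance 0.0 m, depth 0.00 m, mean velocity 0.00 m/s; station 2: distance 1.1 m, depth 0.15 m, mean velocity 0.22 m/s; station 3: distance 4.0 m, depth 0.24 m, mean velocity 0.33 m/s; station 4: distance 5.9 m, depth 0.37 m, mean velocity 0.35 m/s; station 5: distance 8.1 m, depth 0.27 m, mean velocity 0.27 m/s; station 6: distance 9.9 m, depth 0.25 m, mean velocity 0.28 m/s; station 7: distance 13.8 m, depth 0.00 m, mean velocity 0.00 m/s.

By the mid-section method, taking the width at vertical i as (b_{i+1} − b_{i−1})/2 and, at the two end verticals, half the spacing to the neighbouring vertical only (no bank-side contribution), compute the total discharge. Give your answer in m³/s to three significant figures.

0.867 m³/s

w_2 = (4.0 − 0.0)/2 = 2 m; q_2 = 0.22 × 0.15 × 2 = 0.06600 m³/s
w_3 = (5.9 − 1.1)/2 = 2.4 m; q_3 = 0.33 × 0.24 × 2.4 = 0.1901 m³/s
w_4 = (8.1 − 4.0)/2 = 2.05 m; q_4 = 0.35 × 0.37 × 2.05 = 0.2655 m³/s
w_5 = (9.9 − 5.9)/2 = 2 m; q_5 = 0.27 × 0.27 × 2 = 0.1458 m³/s
w_6 = (13.8 − 8.1)/2 = 2.85 m; q_6 = 0.28 × 0.25 × 2.85 = 0.1995 m³/s
Stations 1, 7 contribute zero (depth or velocity is 0).
Q = Σ qᵢ = 0.8669 m³/s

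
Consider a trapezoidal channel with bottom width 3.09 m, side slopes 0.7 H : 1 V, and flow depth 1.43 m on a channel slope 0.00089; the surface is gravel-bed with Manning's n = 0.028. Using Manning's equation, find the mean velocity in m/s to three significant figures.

A = (b + z·y)·y = (3.09 + 0.7×1.43)×1.43 = 5.850 m²
P = b + 2y√(1+z²) = 3.09 + 2×1.43×√(1+0.7²) = 6.581 m
R = A/P = 5.850/6.581 = 0.8889 m
Q = (1/n)·A·R^(2/3)·S^(1/2) = (1/0.028) × 5.850 × 0.8889^(2/3) × 0.00089^(1/2) = 5.763 m³/s
V = Q/A = 5.763/5.850 = 0.9850 m/s

0.985 m/s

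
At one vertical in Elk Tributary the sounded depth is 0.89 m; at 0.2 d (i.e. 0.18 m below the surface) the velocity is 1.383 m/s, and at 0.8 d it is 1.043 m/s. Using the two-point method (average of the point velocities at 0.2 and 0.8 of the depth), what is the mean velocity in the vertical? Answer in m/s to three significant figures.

1.21 m/s

v̄ = (1.383 + 1.043) / 2 = 1.213 m/s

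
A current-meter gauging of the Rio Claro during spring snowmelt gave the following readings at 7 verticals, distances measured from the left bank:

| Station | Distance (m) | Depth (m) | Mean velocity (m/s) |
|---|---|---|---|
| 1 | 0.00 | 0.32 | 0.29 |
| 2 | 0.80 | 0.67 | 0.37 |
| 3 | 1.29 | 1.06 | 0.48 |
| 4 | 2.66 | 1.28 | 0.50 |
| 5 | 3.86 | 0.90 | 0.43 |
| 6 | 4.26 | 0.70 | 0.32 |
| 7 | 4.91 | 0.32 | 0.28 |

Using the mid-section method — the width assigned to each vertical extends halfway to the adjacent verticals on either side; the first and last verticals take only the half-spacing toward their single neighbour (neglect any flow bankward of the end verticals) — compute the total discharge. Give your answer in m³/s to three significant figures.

1.95 m³/s

w_1 = (0.80 − 0.00)/2 = 0.4 m; q_1 = 0.29 × 0.32 × 0.4 = 0.03712 m³/s
w_2 = (1.29 − 0.00)/2 = 0.645 m; q_2 = 0.37 × 0.67 × 0.645 = 0.1599 m³/s
w_3 = (2.66 − 0.80)/2 = 0.93 m; q_3 = 0.48 × 1.06 × 0.93 = 0.4732 m³/s
w_4 = (3.86 − 1.29)/2 = 1.285 m; q_4 = 0.50 × 1.28 × 1.285 = 0.8224 m³/s
w_5 = (4.26 − 2.66)/2 = 0.8 m; q_5 = 0.43 × 0.90 × 0.8 = 0.3096 m³/s
w_6 = (4.91 − 3.86)/2 = 0.525 m; q_6 = 0.32 × 0.70 × 0.525 = 0.1176 m³/s
w_7 = (4.91 − 4.26)/2 = 0.325 m; q_7 = 0.28 × 0.32 × 0.325 = 0.02912 m³/s
Q = Σ qᵢ = 1.949 m³/s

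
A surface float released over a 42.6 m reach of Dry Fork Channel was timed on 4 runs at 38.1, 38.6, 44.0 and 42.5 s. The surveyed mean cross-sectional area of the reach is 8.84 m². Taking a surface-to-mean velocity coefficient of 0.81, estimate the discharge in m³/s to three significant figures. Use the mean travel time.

t̄ = (38.1 + 38.6 + 44.0 + 42.5) / 4 = 40.8 s
v_surface = L / t̄ = 42.6 / 40.8 = 1.044 m/s
v_mean = 0.81 × 1.044 = 0.8457 m/s
Q = A × v_mean = 8.84 × 0.8457 = 7.476 m³/s

7.48 m³/s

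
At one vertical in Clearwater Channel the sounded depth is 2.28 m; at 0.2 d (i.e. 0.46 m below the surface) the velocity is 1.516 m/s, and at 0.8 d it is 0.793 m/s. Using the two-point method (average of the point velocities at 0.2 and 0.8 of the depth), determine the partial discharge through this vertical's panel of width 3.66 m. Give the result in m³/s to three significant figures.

v̄ = (1.516 + 0.793) / 2 = 1.155 m/s
q = v̄ × d × w = 1.155 × 2.28 × 3.66 = 9.634 m³/s

9.63 m³/s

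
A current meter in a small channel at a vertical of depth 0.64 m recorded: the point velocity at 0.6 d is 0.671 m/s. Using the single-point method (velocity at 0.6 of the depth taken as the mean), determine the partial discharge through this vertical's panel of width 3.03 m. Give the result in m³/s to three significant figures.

1.30 m³/s

v̄ = v₀.₆ = 0.671 m/s
q = v̄ × d × w = 0.6710 × 0.64 × 3.03 = 1.301 m³/s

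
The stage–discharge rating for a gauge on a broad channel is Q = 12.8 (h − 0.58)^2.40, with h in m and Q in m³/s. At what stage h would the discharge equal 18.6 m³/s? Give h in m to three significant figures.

1.75 m

h − h₀ = (Q/C)^(1/b) = (18.6/12.8)^(1/2.40) = 1.168 m
h = 0.58 + 1.168 = 1.748 m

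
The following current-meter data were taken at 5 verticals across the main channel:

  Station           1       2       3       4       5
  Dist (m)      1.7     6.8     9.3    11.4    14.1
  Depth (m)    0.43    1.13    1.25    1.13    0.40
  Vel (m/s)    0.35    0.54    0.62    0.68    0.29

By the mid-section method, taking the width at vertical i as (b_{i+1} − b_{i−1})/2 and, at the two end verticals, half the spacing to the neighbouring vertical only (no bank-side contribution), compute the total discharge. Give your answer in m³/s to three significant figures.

6.49 m³/s

w_1 = (6.8 − 1.7)/2 = 2.55 m; q_1 = 0.35 × 0.43 × 2.55 = 0.3838 m³/s
w_2 = (9.3 − 1.7)/2 = 3.8 m; q_2 = 0.54 × 1.13 × 3.8 = 2.319 m³/s
w_3 = (11.4 − 6.8)/2 = 2.3 m; q_3 = 0.62 × 1.25 × 2.3 = 1.783 m³/s
w_4 = (14.1 − 9.3)/2 = 2.4 m; q_4 = 0.68 × 1.13 × 2.4 = 1.844 m³/s
w_5 = (14.1 − 11.4)/2 = 1.35 m; q_5 = 0.29 × 0.40 × 1.35 = 0.1566 m³/s
Q = Σ qᵢ = 6.486 m³/s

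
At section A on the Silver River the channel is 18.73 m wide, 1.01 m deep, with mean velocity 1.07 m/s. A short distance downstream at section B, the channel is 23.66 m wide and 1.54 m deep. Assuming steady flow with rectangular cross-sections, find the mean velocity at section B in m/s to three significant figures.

0.556 m/s

Q = A₁V₁ = (18.73×1.01) × 1.07 = 20.24 m³/s
A₂ = 23.66 × 1.54 = 36.44 m²
V₂ = Q/A₂ = 20.24/36.44 = 0.5555 m/s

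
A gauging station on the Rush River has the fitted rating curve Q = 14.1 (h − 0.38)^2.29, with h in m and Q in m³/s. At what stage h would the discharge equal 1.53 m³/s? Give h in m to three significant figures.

0.759 m

h − h₀ = (Q/C)^(1/b) = (1.53/14.1)^(1/2.29) = 0.3791 m
h = 0.38 + 0.3791 = 0.7591 m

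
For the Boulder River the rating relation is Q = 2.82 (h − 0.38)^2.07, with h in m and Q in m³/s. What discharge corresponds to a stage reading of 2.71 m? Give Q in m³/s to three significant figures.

16.2 m³/s

Q = 2.82 × (2.71 − 0.38)^2.07 = 2.82 × 2.33^2.07 = 16.24 m³/s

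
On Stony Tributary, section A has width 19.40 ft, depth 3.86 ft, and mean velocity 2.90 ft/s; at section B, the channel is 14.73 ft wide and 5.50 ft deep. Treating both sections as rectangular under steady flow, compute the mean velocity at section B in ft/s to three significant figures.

2.68 ft/s

Q = A₁V₁ = (19.40×3.86) × 2.90 = 217.2 ft³/s
A₂ = 14.73 × 5.50 = 81.02 ft²
V₂ = Q/A₂ = 217.2/81.02 = 2.681 ft/s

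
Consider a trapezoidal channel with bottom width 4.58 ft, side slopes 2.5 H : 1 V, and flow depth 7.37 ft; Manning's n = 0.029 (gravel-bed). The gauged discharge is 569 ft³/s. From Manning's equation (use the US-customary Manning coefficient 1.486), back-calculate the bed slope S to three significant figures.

A = (b + z·y)·y = (4.58 + 2.5×7.37)×7.37 = 169.5 ft²
P = b + 2y√(1+z²) = 4.58 + 2×7.37×√(1+2.5²) = 44.27 ft
R = A/P = 169.5/44.27 = 3.830 ft
S = (Q·n / (1.486·A·R^(2/3)))² = (569×0.029 / (1.486×169.5×2.448))² = 0.0007158

0.000716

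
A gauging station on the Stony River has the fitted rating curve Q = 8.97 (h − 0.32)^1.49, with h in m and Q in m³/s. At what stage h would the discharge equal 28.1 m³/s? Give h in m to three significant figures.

h − h₀ = (Q/C)^(1/b) = (28.1/8.97)^(1/1.49) = 2.152 m
h = 0.32 + 2.152 = 2.472 m

2.47 m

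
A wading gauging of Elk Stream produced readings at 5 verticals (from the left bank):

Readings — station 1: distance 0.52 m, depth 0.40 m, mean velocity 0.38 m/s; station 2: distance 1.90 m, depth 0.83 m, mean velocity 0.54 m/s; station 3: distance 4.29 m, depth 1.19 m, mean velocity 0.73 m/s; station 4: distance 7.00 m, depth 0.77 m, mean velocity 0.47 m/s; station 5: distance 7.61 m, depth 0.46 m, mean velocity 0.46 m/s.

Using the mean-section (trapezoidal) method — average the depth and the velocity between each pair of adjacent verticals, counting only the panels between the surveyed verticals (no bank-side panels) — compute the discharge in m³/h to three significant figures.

13300 m³/h

Panel 1-2: Δb = 1.38 m, d̄ = (0.40+0.83)/2 = 0.615, v̄ = (0.38+0.54)/2 = 0.46 → q = 1.38×0.615×0.46 = 0.3904 m³/s
Panel 2-3: Δb = 2.39 m, d̄ = (0.83+1.19)/2 = 1.01, v̄ = (0.54+0.73)/2 = 0.635 → q = 2.39×1.01×0.635 = 1.533 m³/s
Panel 3-4: Δb = 2.71 m, d̄ = (1.19+0.77)/2 = 0.98, v̄ = (0.73+0.47)/2 = 0.6 → q = 2.71×0.98×0.6 = 1.593 m³/s
Panel 4-5: Δb = 0.61 m, d̄ = (0.77+0.46)/2 = 0.615, v̄ = (0.47+0.46)/2 = 0.465 → q = 0.61×0.615×0.465 = 0.1744 m³/s
Q = Σ q = 3.691 m³/s
= 3.691 × 3600 = 13290 m³/h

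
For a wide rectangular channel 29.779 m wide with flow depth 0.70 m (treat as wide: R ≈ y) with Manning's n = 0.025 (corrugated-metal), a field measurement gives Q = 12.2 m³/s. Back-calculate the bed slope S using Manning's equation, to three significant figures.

0.000344

A = b·y = 29.779 × 0.70 = 20.85 m²
Wide channel: R ≈ y = 0.70 m
S = (Q·n / (1·A·R^(2/3)))² = (12.2×0.025 / (1×20.85×0.7884))² = 0.0003444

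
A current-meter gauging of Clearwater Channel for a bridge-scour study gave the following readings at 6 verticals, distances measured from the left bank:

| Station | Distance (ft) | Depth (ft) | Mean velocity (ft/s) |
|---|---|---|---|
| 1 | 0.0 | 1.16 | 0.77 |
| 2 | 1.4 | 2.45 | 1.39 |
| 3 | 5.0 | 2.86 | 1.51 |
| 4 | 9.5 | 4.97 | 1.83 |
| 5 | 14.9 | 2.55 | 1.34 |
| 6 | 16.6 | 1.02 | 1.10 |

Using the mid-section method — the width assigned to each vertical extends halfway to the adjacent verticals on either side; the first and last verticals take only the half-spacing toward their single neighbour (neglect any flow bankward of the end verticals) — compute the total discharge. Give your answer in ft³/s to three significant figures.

w_1 = (1.4 − 0.0)/2 = 0.7 ft; q_1 = 0.77 × 1.16 × 0.7 = 0.6252 ft³/s
w_2 = (5.0 − 0.0)/2 = 2.5 ft; q_2 = 1.39 × 2.45 × 2.5 = 8.514 ft³/s
w_3 = (9.5 − 1.4)/2 = 4.05 ft; q_3 = 1.51 × 2.86 × 4.05 = 17.49 ft³/s
w_4 = (14.9 − 5.0)/2 = 4.95 ft; q_4 = 1.83 × 4.97 × 4.95 = 45.02 ft³/s
w_5 = (16.6 − 9.5)/2 = 3.55 ft; q_5 = 1.34 × 2.55 × 3.55 = 12.13 ft³/s
w_6 = (16.6 − 14.9)/2 = 0.85 ft; q_6 = 1.10 × 1.02 × 0.85 = 0.9537 ft³/s
Q = Σ qᵢ = 84.73 ft³/s

84.7 ft³/s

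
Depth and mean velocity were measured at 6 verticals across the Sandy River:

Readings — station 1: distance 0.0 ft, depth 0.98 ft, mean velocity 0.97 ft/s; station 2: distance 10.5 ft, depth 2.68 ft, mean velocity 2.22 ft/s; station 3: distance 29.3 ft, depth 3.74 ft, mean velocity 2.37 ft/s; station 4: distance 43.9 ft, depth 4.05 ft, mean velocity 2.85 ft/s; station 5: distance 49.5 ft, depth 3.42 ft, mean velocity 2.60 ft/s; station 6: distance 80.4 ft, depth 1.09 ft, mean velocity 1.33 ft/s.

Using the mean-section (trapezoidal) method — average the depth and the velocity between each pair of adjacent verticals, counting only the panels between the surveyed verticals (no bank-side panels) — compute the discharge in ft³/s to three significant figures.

Panel 1-2: Δb = 10.5 ft, d̄ = (0.98+2.68)/2 = 1.83, v̄ = (0.97+2.22)/2 = 1.595 → q = 10.5×1.83×1.595 = 30.65 ft³/s
Panel 2-3: Δb = 18.8 ft, d̄ = (2.68+3.74)/2 = 3.21, v̄ = (2.22+2.37)/2 = 2.295 → q = 18.8×3.21×2.295 = 138.5 ft³/s
Panel 3-4: Δb = 14.6 ft, d̄ = (3.74+4.05)/2 = 3.895, v̄ = (2.37+2.85)/2 = 2.61 → q = 14.6×3.895×2.61 = 148.4 ft³/s
Panel 4-5: Δb = 5.6 ft, d̄ = (4.05+3.42)/2 = 3.735, v̄ = (2.85+2.60)/2 = 2.725 → q = 5.6×3.735×2.725 = 57.00 ft³/s
Panel 5-6: Δb = 30.9 ft, d̄ = (3.42+1.09)/2 = 2.255, v̄ = (2.60+1.33)/2 = 1.965 → q = 30.9×2.255×1.965 = 136.9 ft³/s
Q = Σ q = 511.5 ft³/s

511 ft³/s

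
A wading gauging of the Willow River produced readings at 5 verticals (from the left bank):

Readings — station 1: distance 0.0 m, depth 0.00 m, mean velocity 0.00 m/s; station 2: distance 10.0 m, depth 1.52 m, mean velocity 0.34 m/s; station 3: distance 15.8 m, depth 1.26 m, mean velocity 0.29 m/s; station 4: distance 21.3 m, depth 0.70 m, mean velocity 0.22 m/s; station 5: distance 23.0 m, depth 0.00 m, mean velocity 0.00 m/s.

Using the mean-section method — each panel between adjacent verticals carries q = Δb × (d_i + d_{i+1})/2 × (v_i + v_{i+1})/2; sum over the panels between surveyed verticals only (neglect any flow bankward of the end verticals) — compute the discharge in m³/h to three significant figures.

Panel 1-2: Δb = 10 m, d̄ = (0.00+1.52)/2 = 0.76, v̄ = (0.00+0.34)/2 = 0.17 → q = 10×0.76×0.17 = 1.292 m³/s
Panel 2-3: Δb = 5.8 m, d̄ = (1.52+1.26)/2 = 1.39, v̄ = (0.34+0.29)/2 = 0.315 → q = 5.8×1.39×0.315 = 2.540 m³/s
Panel 3-4: Δb = 5.5 m, d̄ = (1.26+0.70)/2 = 0.98, v̄ = (0.29+0.22)/2 = 0.255 → q = 5.5×0.98×0.255 = 1.374 m³/s
Panel 4-5: Δb = 1.7 m, d̄ = (0.70+0.00)/2 = 0.35, v̄ = (0.22+0.00)/2 = 0.11 → q = 1.7×0.35×0.11 = 0.06545 m³/s
Q = Σ q = 5.271 m³/s
= 5.271 × 3600 = 18980 m³/h

19000 m³/h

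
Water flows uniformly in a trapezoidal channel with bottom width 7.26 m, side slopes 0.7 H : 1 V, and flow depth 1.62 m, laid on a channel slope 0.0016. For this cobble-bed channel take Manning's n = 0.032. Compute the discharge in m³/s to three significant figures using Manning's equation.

19.3 m³/s

A = (b + z·y)·y = (7.26 + 0.7×1.62)×1.62 = 13.60 m²
P = b + 2y√(1+z²) = 7.26 + 2×1.62×√(1+0.7²) = 11.21 m
R = A/P = 13.60/11.21 = 1.213 m
Q = (1/n)·A·R^(2/3)·S^(1/2) = (1/0.032) × 13.60 × 1.213^(2/3) × 0.0016^(1/2) = 19.33 m³/s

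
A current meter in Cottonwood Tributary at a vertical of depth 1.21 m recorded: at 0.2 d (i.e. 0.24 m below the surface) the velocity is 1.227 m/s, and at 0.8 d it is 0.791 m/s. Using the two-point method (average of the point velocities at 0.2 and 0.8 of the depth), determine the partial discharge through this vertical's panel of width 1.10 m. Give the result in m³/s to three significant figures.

v̄ = (1.227 + 0.791) / 2 = 1.009 m/s
q = v̄ × d × w = 1.009 × 1.21 × 1.10 = 1.343 m³/s

1.34 m³/s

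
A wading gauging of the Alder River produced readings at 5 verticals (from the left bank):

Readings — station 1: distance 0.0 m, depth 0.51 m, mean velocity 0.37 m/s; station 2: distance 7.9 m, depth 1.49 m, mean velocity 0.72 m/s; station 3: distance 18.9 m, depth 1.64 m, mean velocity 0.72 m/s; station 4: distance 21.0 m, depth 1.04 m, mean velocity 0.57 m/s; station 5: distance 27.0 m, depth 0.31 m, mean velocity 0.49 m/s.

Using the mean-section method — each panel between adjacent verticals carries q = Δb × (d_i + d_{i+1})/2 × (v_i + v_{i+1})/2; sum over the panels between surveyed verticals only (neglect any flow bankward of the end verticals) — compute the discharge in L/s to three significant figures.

20700 L/s

Panel 1-2: Δb = 7.9 m, d̄ = (0.51+1.49)/2 = 1, v̄ = (0.37+0.72)/2 = 0.545 → q = 7.9×1×0.545 = 4.306 m³/s
Panel 2-3: Δb = 11 m, d̄ = (1.49+1.64)/2 = 1.565, v̄ = (0.72+0.72)/2 = 0.72 → q = 11×1.565×0.72 = 12.39 m³/s
Panel 3-4: Δb = 2.1 m, d̄ = (1.64+1.04)/2 = 1.34, v̄ = (0.72+0.57)/2 = 0.645 → q = 2.1×1.34×0.645 = 1.815 m³/s
Panel 4-5: Δb = 6 m, d̄ = (1.04+0.31)/2 = 0.675, v̄ = (0.57+0.49)/2 = 0.53 → q = 6×0.675×0.53 = 2.147 m³/s
Q = Σ q = 20.66 m³/s
= 20.66 × 1000 = 20660 L/s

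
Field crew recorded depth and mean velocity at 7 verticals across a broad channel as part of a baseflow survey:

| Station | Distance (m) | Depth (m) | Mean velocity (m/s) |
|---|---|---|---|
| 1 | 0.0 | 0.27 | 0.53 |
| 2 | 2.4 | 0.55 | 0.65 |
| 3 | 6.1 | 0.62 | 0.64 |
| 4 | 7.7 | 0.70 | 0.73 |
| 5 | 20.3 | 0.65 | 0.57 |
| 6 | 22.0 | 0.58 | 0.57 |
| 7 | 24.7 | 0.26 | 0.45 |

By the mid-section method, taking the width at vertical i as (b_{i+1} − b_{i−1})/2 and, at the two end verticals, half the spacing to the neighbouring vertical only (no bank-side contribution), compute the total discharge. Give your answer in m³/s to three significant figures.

w_1 = (2.4 − 0.0)/2 = 1.2 m; q_1 = 0.53 × 0.27 × 1.2 = 0.1717 m³/s
w_2 = (6.1 − 0.0)/2 = 3.05 m; q_2 = 0.65 × 0.55 × 3.05 = 1.090 m³/s
w_3 = (7.7 − 2.4)/2 = 2.65 m; q_3 = 0.64 × 0.62 × 2.65 = 1.052 m³/s
w_4 = (20.3 − 6.1)/2 = 7.1 m; q_4 = 0.73 × 0.70 × 7.1 = 3.628 m³/s
w_5 = (22.0 − 7.7)/2 = 7.15 m; q_5 = 0.57 × 0.65 × 7.15 = 2.649 m³/s
w_6 = (24.7 − 20.3)/2 = 2.2 m; q_6 = 0.57 × 0.58 × 2.2 = 0.7273 m³/s
w_7 = (24.7 − 22.0)/2 = 1.35 m; q_7 = 0.45 × 0.26 × 1.35 = 0.1580 m³/s
Q = Σ qᵢ = 9.476 m³/s

9.48 m³/s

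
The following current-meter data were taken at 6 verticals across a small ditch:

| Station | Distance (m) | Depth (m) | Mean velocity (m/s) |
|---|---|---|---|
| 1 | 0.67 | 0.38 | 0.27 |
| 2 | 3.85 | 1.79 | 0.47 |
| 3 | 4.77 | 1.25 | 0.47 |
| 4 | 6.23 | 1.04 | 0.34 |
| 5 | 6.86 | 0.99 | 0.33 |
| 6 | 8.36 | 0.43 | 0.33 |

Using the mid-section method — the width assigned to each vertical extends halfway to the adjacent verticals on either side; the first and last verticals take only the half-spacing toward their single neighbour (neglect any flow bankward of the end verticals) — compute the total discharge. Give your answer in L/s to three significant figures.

3410 L/s

w_1 = (3.85 − 0.67)/2 = 1.59 m; q_1 = 0.27 × 0.38 × 1.59 = 0.1631 m³/s
w_2 = (4.77 − 0.67)/2 = 2.05 m; q_2 = 0.47 × 1.79 × 2.05 = 1.725 m³/s
w_3 = (6.23 − 3.85)/2 = 1.19 m; q_3 = 0.47 × 1.25 × 1.19 = 0.6991 m³/s
w_4 = (6.86 − 4.77)/2 = 1.045 m; q_4 = 0.34 × 1.04 × 1.045 = 0.3695 m³/s
w_5 = (8.36 − 6.23)/2 = 1.065 m; q_5 = 0.33 × 0.99 × 1.065 = 0.3479 m³/s
w_6 = (8.36 − 6.86)/2 = 0.75 m; q_6 = 0.33 × 0.43 × 0.75 = 0.1064 m³/s
Q = Σ qᵢ = 3.411 m³/s
= 3.411 × 1000 = 3411 L/s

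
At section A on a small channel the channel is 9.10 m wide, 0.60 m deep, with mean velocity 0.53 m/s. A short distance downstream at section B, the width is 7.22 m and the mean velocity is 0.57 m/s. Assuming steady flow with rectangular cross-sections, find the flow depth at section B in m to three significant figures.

0.703 m

Q = A₁V₁ = (9.10×0.60) × 0.53 = 2.894 m³/s
d₂ = Q/(b₂ V₂) = 2.894/(7.22×0.57) = 0.7032 m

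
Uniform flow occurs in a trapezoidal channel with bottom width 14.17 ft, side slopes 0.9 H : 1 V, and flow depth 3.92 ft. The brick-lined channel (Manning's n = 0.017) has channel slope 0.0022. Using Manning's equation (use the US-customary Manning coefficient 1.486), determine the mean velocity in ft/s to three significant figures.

A = (b + z·y)·y = (14.17 + 0.9×3.92)×3.92 = 69.38 ft²
P = b + 2y√(1+z²) = 14.17 + 2×3.92×√(1+0.9²) = 24.72 ft
R = A/P = 69.38/24.72 = 2.807 ft
Q = (1.486/n)·A·R^(2/3)·S^(1/2) = (1.486/0.017) × 69.38 × 2.807^(2/3) × 0.0022^(1/2) = 566.0 ft³/s
V = Q/A = 566.0/69.38 = 8.158 ft/s

8.16 ft/s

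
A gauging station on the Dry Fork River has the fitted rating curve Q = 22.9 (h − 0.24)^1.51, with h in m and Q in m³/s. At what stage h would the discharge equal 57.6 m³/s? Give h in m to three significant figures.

2.08 m

h − h₀ = (Q/C)^(1/b) = (57.6/22.9)^(1/1.51) = 1.842 m
h = 0.24 + 1.842 = 2.082 m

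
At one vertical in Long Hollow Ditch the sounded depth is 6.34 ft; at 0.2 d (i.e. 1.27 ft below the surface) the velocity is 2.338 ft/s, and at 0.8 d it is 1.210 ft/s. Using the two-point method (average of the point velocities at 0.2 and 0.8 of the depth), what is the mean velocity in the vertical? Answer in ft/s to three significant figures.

1.77 ft/s

v̄ = (2.338 + 1.210) / 2 = 1.774 ft/s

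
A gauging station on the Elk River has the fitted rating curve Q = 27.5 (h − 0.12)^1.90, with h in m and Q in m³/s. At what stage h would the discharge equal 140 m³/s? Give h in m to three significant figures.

2.48 m

h − h₀ = (Q/C)^(1/b) = (140/27.5)^(1/1.90) = 2.355 m
h = 0.12 + 2.355 = 2.475 m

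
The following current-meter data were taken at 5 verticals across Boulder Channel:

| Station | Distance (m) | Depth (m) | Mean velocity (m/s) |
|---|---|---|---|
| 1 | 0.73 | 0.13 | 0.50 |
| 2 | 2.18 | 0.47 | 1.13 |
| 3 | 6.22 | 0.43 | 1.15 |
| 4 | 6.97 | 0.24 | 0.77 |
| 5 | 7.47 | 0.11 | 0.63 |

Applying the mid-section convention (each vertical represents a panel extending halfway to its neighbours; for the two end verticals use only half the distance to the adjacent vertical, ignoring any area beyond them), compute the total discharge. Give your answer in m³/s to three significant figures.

2.82 m³/s

w_1 = (2.18 − 0.73)/2 = 0.725 m; q_1 = 0.50 × 0.13 × 0.725 = 0.04713 m³/s
w_2 = (6.22 − 0.73)/2 = 2.745 m; q_2 = 1.13 × 0.47 × 2.745 = 1.458 m³/s
w_3 = (6.97 − 2.18)/2 = 2.395 m; q_3 = 1.15 × 0.43 × 2.395 = 1.184 m³/s
w_4 = (7.47 − 6.22)/2 = 0.625 m; q_4 = 0.77 × 0.24 × 0.625 = 0.1155 m³/s
w_5 = (7.47 − 6.97)/2 = 0.25 m; q_5 = 0.63 × 0.11 × 0.25 = 0.01733 m³/s
Q = Σ qᵢ = 2.822 m³/s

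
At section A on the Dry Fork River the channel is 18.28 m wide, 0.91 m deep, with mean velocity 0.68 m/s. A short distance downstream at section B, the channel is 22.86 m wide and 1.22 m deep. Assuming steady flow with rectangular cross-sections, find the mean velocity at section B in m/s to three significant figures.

Q = A₁V₁ = (18.28×0.91) × 0.68 = 11.31 m³/s
A₂ = 22.86 × 1.22 = 27.89 m²
V₂ = Q/A₂ = 11.31/27.89 = 0.4056 m/s

0.406 m/s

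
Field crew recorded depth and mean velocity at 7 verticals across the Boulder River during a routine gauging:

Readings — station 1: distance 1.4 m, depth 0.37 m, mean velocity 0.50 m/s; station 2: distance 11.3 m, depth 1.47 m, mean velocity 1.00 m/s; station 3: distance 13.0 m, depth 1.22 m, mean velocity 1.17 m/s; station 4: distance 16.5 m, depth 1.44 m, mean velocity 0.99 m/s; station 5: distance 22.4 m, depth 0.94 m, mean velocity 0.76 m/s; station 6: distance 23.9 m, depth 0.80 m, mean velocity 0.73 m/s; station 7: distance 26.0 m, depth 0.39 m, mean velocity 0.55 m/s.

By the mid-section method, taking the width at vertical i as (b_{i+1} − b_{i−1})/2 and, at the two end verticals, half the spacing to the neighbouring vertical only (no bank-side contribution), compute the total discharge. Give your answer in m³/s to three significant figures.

w_1 = (11.3 − 1.4)/2 = 4.95 m; q_1 = 0.50 × 0.37 × 4.95 = 0.9158 m³/s
w_2 = (13.0 − 1.4)/2 = 5.8 m; q_2 = 1.00 × 1.47 × 5.8 = 8.526 m³/s
w_3 = (16.5 − 11.3)/2 = 2.6 m; q_3 = 1.17 × 1.22 × 2.6 = 3.711 m³/s
w_4 = (22.4 − 13.0)/2 = 4.7 m; q_4 = 0.99 × 1.44 × 4.7 = 6.700 m³/s
w_5 = (23.9 − 16.5)/2 = 3.7 m; q_5 = 0.76 × 0.94 × 3.7 = 2.643 m³/s
w_6 = (26.0 − 22.4)/2 = 1.8 m; q_6 = 0.73 × 0.80 × 1.8 = 1.051 m³/s
w_7 = (26.0 − 23.9)/2 = 1.05 m; q_7 = 0.55 × 0.39 × 1.05 = 0.2252 m³/s
Q = Σ qᵢ = 23.77 m³/s

23.8 m³/s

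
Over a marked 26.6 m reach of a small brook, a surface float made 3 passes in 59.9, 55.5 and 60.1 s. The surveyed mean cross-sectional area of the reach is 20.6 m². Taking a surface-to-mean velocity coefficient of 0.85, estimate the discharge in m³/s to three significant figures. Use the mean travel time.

7.96 m³/s

t̄ = (59.9 + 55.5 + 60.1) / 3 = 58.5 s
v_surface = L / t̄ = 26.6 / 58.5 = 0.4547 m/s
v_mean = 0.85 × 0.4547 = 0.3865 m/s
Q = A × v_mean = 20.6 × 0.3865 = 7.962 m³/s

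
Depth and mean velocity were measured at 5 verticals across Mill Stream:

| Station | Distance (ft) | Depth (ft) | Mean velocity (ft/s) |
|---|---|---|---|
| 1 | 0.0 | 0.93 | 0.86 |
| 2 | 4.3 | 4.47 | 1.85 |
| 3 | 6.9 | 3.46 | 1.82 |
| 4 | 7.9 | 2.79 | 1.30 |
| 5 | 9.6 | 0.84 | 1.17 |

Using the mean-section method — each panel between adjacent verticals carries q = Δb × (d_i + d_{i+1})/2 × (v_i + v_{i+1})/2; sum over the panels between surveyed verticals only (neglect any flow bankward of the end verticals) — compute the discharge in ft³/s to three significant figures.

Panel 1-2: Δb = 4.3 ft, d̄ = (0.93+4.47)/2 = 2.7, v̄ = (0.86+1.85)/2 = 1.355 → q = 4.3×2.7×1.355 = 15.73 ft³/s
Panel 2-3: Δb = 2.6 ft, d̄ = (4.47+3.46)/2 = 3.965, v̄ = (1.85+1.82)/2 = 1.835 → q = 2.6×3.965×1.835 = 18.92 ft³/s
Panel 3-4: Δb = 1 ft, d̄ = (3.46+2.79)/2 = 3.125, v̄ = (1.82+1.30)/2 = 1.56 → q = 1×3.125×1.56 = 4.875 ft³/s
Panel 4-5: Δb = 1.7 ft, d̄ = (2.79+0.84)/2 = 1.815, v̄ = (1.30+1.17)/2 = 1.235 → q = 1.7×1.815×1.235 = 3.811 ft³/s
Q = Σ q = 43.33 ft³/s

43.3 ft³/s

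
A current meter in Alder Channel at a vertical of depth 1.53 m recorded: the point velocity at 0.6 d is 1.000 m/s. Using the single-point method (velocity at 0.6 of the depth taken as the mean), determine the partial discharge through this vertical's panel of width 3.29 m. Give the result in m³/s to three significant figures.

5.03 m³/s

v̄ = v₀.₆ = 1.000 m/s
q = v̄ × d × w = 1.000 × 1.53 × 3.29 = 5.034 m³/s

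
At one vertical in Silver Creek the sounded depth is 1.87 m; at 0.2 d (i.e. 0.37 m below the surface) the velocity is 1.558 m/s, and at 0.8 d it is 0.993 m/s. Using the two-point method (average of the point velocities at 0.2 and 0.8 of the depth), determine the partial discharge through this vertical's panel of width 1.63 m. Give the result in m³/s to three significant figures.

3.89 m³/s

v̄ = (1.558 + 0.993) / 2 = 1.276 m/s
q = v̄ × d × w = 1.276 × 1.87 × 1.63 = 3.888 m³/s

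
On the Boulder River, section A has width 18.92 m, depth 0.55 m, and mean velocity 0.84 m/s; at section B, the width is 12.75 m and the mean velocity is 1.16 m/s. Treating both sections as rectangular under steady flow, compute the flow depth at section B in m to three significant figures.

Q = A₁V₁ = (18.92×0.55) × 0.84 = 8.741 m³/s
d₂ = Q/(b₂ V₂) = 8.741/(12.75×1.16) = 0.5910 m

0.591 m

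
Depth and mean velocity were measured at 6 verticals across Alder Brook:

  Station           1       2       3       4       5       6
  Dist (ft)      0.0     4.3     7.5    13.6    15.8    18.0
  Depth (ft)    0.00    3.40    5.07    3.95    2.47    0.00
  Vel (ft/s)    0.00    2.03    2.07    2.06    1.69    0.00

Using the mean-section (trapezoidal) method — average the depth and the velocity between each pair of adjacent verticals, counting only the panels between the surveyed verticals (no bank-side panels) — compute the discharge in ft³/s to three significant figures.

Panel 1-2: Δb = 4.3 ft, d̄ = (0.00+3.40)/2 = 1.7, v̄ = (0.00+2.03)/2 = 1.015 → q = 4.3×1.7×1.015 = 7.420 ft³/s
Panel 2-3: Δb = 3.2 ft, d̄ = (3.40+5.07)/2 = 4.235, v̄ = (2.03+2.07)/2 = 2.05 → q = 3.2×4.235×2.05 = 27.78 ft³/s
Panel 3-4: Δb = 6.1 ft, d̄ = (5.07+3.95)/2 = 4.51, v̄ = (2.07+2.06)/2 = 2.065 → q = 6.1×4.51×2.065 = 56.81 ft³/s
Panel 4-5: Δb = 2.2 ft, d̄ = (3.95+2.47)/2 = 3.21, v̄ = (2.06+1.69)/2 = 1.875 → q = 2.2×3.21×1.875 = 13.24 ft³/s
Panel 5-6: Δb = 2.2 ft, d̄ = (2.47+0.00)/2 = 1.235, v̄ = (1.69+0.00)/2 = 0.845 → q = 2.2×1.235×0.845 = 2.296 ft³/s
Q = Σ q = 107.5 ft³/s

108 ft³/s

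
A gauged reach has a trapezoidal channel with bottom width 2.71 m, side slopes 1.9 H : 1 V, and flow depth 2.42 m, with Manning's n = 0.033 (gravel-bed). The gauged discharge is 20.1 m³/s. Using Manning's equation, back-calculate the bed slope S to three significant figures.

0.000943

A = (b + z·y)·y = (2.71 + 1.9×2.42)×2.42 = 17.69 m²
P = b + 2y√(1+z²) = 2.71 + 2×2.42×√(1+1.9²) = 13.10 m
R = A/P = 17.69/13.10 = 1.350 m
S = (Q·n / (1·A·R^(2/3)))² = (20.1×0.033 / (1×17.69×1.221))² = 0.0009429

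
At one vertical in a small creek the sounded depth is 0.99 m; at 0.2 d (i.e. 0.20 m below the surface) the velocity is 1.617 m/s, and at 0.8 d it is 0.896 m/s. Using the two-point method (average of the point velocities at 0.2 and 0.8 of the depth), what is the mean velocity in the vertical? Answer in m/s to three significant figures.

v̄ = (1.617 + 0.896) / 2 = 1.257 m/s

1.26 m/s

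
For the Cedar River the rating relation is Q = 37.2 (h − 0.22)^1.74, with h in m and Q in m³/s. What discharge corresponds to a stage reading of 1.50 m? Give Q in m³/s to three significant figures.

57.2 m³/s

Q = 37.2 × (1.50 − 0.22)^1.74 = 37.2 × 1.28^1.74 = 57.16 m³/s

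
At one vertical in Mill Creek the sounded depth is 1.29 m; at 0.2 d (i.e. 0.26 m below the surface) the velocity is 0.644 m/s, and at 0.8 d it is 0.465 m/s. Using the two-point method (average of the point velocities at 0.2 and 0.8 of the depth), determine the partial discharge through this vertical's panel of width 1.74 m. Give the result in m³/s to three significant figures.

v̄ = (0.644 + 0.465) / 2 = 0.5545 m/s
q = v̄ × d × w = 0.5545 × 1.29 × 1.74 = 1.245 m³/s

1.24 m³/s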